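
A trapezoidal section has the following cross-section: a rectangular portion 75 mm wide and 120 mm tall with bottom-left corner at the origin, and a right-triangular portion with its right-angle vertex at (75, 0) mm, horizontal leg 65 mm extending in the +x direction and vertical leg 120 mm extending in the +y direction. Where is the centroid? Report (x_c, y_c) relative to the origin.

x_c = 55.39 mm, y_c = 53.95 mm

Part | A | x̄ᵢ | ȳᵢ | A·x̄ᵢ | A·ȳᵢ
rectangular portion | 9000.00 | 37.50 | 60.00 | 337500.00 | 540000.00
triangular portion | 3900.00 | 96.67 | 40.00 | 377000.00 | 156000.00
Σ | 12900.00 |  |  | 714500.00 | 696000.00
x_c = 714500.00 / 12900.00 = 55.39 mm
y_c = 696000.00 / 12900.00 = 53.95 mm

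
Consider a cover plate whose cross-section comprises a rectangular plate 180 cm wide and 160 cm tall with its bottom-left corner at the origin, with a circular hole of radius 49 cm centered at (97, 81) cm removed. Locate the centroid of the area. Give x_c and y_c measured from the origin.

x_c = 87.52 cm, y_c = 79.65 cm

plate: A = 180 × 160 = 28800.00, centroid at (90.00, 80.00).
hole: A = −π·49² = -7542.96, centroid at (97.00, 81.00).
ΣA = 21257.04 cm²
ΣAx_c = (28800.00)(90.00) + (-7542.96)(97.00) = 1860332.50 cm³
ΣAy_c = (28800.00)(80.00) + (-7542.96)(81.00) = 1693019.92 cm³
x_c = 1860332.50 / 21257.04 = 87.52 cm
y_c = 1693019.92 / 21257.04 = 79.65 cm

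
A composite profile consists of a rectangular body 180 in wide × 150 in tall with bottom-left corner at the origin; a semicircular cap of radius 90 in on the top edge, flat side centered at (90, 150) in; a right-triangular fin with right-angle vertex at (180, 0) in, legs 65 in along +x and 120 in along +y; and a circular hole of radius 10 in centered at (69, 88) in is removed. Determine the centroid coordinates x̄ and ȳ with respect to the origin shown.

x̄ = 100.21 in, ȳ = 105.01 in

rectangular body: A = 180 × 150 = 27000.00, centroid at (90.00, 75.00).
semicircular top: A = ½π·90² = 12723.45, centroid at (90.00, 188.20).
triangular fin: A = ½·65·120 = 3900.00, centroid at (201.67, 40.00).
hole: A = −π·10² = -314.16, centroid at (69.00, 88.00).
ΣA = 43309.29 in²
ΣAx̄ = (27000.00)(90.00) + (12723.45)(90.00) + (3900.00)(201.67) + (-314.16)(69.00) = 4339933.53 in³
ΣAȳ = (27000.00)(75.00) + (12723.45)(188.20) + (3900.00)(40.00) + (-314.16)(88.00) = 4547871.52 in³
x̄ = 4339933.53 / 43309.29 = 100.21 in
ȳ = 4547871.52 / 43309.29 = 105.01 in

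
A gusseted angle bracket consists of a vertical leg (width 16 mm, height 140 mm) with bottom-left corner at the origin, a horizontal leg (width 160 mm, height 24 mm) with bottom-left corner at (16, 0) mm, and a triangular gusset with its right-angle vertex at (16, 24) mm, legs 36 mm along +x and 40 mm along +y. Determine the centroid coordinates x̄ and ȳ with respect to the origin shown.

x̄ = 59.81 mm, ȳ = 33.79 mm

vertical leg: A = 16 × 140 = 2240.00, centroid at (8.00, 70.00).
horizontal leg: A = 160 × 24 = 3840.00, centroid at (96.00, 12.00).
gusset: A = ½·36·40 = 720.00, centroid at (28.00, 37.33).
ΣA = 6800.00 mm²
ΣAx̄ = (2240.00)(8.00) + (3840.00)(96.00) + (720.00)(28.00) = 406720.00 mm³
ΣAȳ = (2240.00)(70.00) + (3840.00)(12.00) + (720.00)(37.33) = 229760.00 mm³
x̄ = 406720.00 / 6800.00 = 59.81 mm
ȳ = 229760.00 / 6800.00 = 33.79 mm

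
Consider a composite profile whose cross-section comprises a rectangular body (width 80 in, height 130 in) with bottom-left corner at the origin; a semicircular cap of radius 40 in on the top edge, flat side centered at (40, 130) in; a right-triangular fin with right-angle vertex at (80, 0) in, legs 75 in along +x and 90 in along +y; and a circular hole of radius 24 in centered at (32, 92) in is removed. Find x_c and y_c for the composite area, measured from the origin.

x_c = 56.15 in, y_c = 67.70 in

rectangular body: A = 80 × 130 = 10400.00, centroid at (40.00, 65.00).
semicircular top: A = ½π·40² = 2513.27, centroid at (40.00, 146.98).
triangular fin: A = ½·75·90 = 3375.00, centroid at (105.00, 30.00).
hole: A = −π·24² = -1809.56, centroid at (32.00, 92.00).
ΣA = 14478.72 in²
ΣAx_c = (10400.00)(40.00) + (2513.27)(40.00) + (3375.00)(105.00) + (-1809.56)(32.00) = 813000.13 in³
ΣAy_c = (10400.00)(65.00) + (2513.27)(146.98) + (3375.00)(30.00) + (-1809.56)(92.00) = 980163.02 in³
x_c = 813000.13 / 14478.72 = 56.15 in
y_c = 980163.02 / 14478.72 = 67.70 in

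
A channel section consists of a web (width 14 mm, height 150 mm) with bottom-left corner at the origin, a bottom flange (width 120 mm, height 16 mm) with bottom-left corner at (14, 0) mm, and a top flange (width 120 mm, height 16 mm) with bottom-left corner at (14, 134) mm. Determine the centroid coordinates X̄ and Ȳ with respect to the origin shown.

X̄ = 50.31 mm, Ȳ = 75.00 mm

web: A = 14 × 150 = 2100.00, centroid at (7.00, 75.00).
bottom flange: A = 120 × 16 = 1920.00, centroid at (74.00, 8.00).
top flange: A = 120 × 16 = 1920.00, centroid at (74.00, 142.00).
ΣA = 5940.00 mm², ΣAX̄ = 298860.00 mm³, ΣAȲ = 445500.00 mm³.
X̄ = 298860.00/5940.00 = 50.31 mm; Ȳ = 445500.00/5940.00 = 75.00 mm.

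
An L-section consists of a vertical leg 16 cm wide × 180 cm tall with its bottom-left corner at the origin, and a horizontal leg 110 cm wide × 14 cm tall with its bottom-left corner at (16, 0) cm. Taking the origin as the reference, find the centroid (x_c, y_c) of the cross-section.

vertical leg: A = 16 × 180 = 2880.00, centroid at (8.00, 90.00).
horizontal leg: A = 110 × 14 = 1540.00, centroid at (71.00, 7.00).
ΣA = 4420.00 cm²
ΣAx_c = (2880.00)(8.00) + (1540.00)(71.00) = 132380.00 cm³
ΣAy_c = (2880.00)(90.00) + (1540.00)(7.00) = 269980.00 cm³
x_c = 132380.00 / 4420.00 = 29.95 cm
y_c = 269980.00 / 4420.00 = 61.08 cm

x_c = 29.95 cm, y_c = 61.08 cm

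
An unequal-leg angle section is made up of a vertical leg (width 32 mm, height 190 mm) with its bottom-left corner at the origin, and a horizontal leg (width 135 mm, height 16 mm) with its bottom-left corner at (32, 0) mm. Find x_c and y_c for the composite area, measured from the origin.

x_c = 37.89 mm, y_c = 72.19 mm

vertical leg: A = 32 × 190 = 6080.00, centroid at (16.00, 95.00).
horizontal leg: A = 135 × 16 = 2160.00, centroid at (99.50, 8.00).
ΣA = 8240.00 mm²
ΣAx_c = (6080.00)(16.00) + (2160.00)(99.50) = 312200.00 mm³
ΣAy_c = (6080.00)(95.00) + (2160.00)(8.00) = 594880.00 mm³
x_c = 312200.00 / 8240.00 = 37.89 mm
y_c = 594880.00 / 8240.00 = 72.19 mm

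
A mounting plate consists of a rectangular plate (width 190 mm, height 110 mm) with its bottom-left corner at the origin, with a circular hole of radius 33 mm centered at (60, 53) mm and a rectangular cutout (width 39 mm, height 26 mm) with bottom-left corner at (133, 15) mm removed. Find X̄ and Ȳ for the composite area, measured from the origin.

plate: A = 190 × 110 = 20900.00, centroid at (95.00, 55.00).
hole 1: A = −π·33² = -3421.19, centroid at (60.00, 53.00).
hole 2: A = −(39 × 26) = -1014.00, centroid at (152.50, 28.00).
ΣA = 16464.81 mm², ΣAX̄ = 1625593.34 mm³, ΣAȲ = 939784.70 mm³.
X̄ = 1625593.34/16464.81 = 98.73 mm; Ȳ = 939784.70/16464.81 = 57.08 mm.

X̄ = 98.73 mm, Ȳ = 57.08 mm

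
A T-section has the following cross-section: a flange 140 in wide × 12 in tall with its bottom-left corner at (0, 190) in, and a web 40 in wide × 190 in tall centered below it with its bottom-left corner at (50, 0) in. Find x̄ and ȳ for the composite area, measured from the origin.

x̄ = 70.00 in, ȳ = 113.28 in

Part | A | x̄ᵢ | ȳᵢ | A·x̄ᵢ | A·ȳᵢ
web | 7600.00 | 70.00 | 95.00 | 532000.00 | 722000.00
flange | 1680.00 | 70.00 | 196.00 | 117600.00 | 329280.00
Σ | 9280.00 |  |  | 649600.00 | 1051280.00
x̄ = 649600.00 / 9280.00 = 70.00 in
ȳ = 1051280.00 / 9280.00 = 113.28 in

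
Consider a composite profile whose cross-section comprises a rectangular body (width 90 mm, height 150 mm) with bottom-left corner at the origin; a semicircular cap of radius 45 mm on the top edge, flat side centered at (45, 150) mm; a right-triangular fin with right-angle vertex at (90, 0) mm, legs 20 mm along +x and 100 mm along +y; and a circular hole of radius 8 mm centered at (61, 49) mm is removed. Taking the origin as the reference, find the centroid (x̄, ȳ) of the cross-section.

x̄ = 47.77 mm, ȳ = 90.04 mm

Part | A | x̄ᵢ | ȳᵢ | A·x̄ᵢ | A·ȳᵢ
rectangular body | 13500.00 | 45.00 | 75.00 | 607500.00 | 1012500.00
semicircular top | 3180.86 | 45.00 | 169.10 | 143138.82 | 537879.38
triangular fin | 1000.00 | 96.67 | 33.33 | 96666.67 | 33333.33
hole | -201.06 | 61.00 | 49.00 | -12264.78 | -9852.03
Σ | 17479.80 |  |  | 835040.70 | 1573860.68
x̄ = 835040.70 / 17479.80 = 47.77 mm
ȳ = 1573860.68 / 17479.80 = 90.04 mm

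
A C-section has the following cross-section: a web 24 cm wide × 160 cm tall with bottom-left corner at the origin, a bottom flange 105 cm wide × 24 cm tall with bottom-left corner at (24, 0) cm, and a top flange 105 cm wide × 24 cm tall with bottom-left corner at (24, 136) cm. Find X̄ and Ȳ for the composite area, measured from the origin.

X̄ = 48.61 cm, Ȳ = 80.00 cm

Part | A | x̄ᵢ | ȳᵢ | A·x̄ᵢ | A·ȳᵢ
web | 3840.00 | 12.00 | 80.00 | 46080.00 | 307200.00
bottom flange | 2520.00 | 76.50 | 12.00 | 192780.00 | 30240.00
top flange | 2520.00 | 76.50 | 148.00 | 192780.00 | 372960.00
Σ | 8880.00 |  |  | 431640.00 | 710400.00
X̄ = 431640.00 / 8880.00 = 48.61 cm
Ȳ = 710400.00 / 8880.00 = 80.00 cm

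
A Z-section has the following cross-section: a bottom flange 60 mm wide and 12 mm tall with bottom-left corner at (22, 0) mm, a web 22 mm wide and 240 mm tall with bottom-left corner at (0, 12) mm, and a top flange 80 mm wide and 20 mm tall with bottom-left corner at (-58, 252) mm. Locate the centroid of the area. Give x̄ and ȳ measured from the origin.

bottom flange: A = 60 × 12 = 720.00, centroid at (52.00, 6.00).
web: A = 22 × 240 = 5280.00, centroid at (11.00, 132.00).
top flange: A = 80 × 20 = 1600.00, centroid at (-18.00, 262.00).
ΣA = 7600.00 mm², ΣAx̄ = 66720.00 mm³, ΣAȳ = 1120480.00 mm³.
x̄ = 66720.00/7600.00 = 8.78 mm; ȳ = 1120480.00/7600.00 = 147.43 mm.

x̄ = 8.78 mm, ȳ = 147.43 mm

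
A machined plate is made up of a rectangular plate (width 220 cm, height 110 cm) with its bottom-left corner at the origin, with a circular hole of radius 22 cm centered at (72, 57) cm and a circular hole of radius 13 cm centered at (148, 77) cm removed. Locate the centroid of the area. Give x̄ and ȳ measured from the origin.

Part | A | x̄ᵢ | ȳᵢ | A·x̄ᵢ | A·ȳᵢ
plate | 24200.00 | 110.00 | 55.00 | 2662000.00 | 1331000.00
hole 1 | -1520.53 | 72.00 | 57.00 | -109478.22 | -86670.26
hole 2 | -530.93 | 148.00 | 77.00 | -78577.52 | -40881.55
Σ | 22148.54 |  |  | 2473944.26 | 1203448.20
x̄ = 2473944.26 / 22148.54 = 111.70 cm
ȳ = 1203448.20 / 22148.54 = 54.34 cm

x̄ = 111.70 cm, ȳ = 54.34 cm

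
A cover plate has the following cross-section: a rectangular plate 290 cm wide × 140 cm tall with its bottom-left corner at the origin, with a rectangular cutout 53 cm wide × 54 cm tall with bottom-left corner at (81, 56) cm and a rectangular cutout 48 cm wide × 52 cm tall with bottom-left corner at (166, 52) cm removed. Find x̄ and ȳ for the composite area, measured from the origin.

plate: A = 290 × 140 = 40600.00, centroid at (145.00, 70.00).
hole 1: A = −(53 × 54) = -2862.00, centroid at (107.50, 83.00).
hole 2: A = −(48 × 52) = -2496.00, centroid at (190.00, 78.00).
ΣA = 35242.00 cm²
ΣAx̄ = (40600.00)(145.00) + (-2862.00)(107.50) + (-2496.00)(190.00) = 5105095.00 cm³
ΣAȳ = (40600.00)(70.00) + (-2862.00)(83.00) + (-2496.00)(78.00) = 2409766.00 cm³
x̄ = 5105095.00 / 35242.00 = 144.86 cm
ȳ = 2409766.00 / 35242.00 = 68.38 cm

x̄ = 144.86 cm, ȳ = 68.38 cm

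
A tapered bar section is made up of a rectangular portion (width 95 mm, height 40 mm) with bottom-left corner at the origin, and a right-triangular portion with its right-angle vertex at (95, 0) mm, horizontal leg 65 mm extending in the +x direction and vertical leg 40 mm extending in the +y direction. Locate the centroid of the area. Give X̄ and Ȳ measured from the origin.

rectangular portion: A = 95 × 40 = 3800.00, centroid at (47.50, 20.00).
triangular portion: A = ½·65·40 = 1300.00, centroid at (116.67, 13.33).
ΣA = 5100.00 mm²
ΣAX̄ = (3800.00)(47.50) + (1300.00)(116.67) = 332166.67 mm³
ΣAȲ = (3800.00)(20.00) + (1300.00)(13.33) = 93333.33 mm³
X̄ = 332166.67 / 5100.00 = 65.13 mm
Ȳ = 93333.33 / 5100.00 = 18.30 mm

X̄ = 65.13 mm, Ȳ = 18.30 mm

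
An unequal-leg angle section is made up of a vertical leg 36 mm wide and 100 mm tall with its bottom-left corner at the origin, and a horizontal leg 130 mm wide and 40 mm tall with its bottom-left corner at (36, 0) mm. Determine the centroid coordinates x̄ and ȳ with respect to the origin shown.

x̄ = 67.05 mm, ȳ = 32.27 mm

vertical leg: A = 36 × 100 = 3600.00, centroid at (18.00, 50.00).
horizontal leg: A = 130 × 40 = 5200.00, centroid at (101.00, 20.00).
ΣA = 8800.00 mm², ΣAx̄ = 590000.00 mm³, ΣAȳ = 284000.00 mm³.
x̄ = 590000.00/8800.00 = 67.05 mm; ȳ = 284000.00/8800.00 = 32.27 mm.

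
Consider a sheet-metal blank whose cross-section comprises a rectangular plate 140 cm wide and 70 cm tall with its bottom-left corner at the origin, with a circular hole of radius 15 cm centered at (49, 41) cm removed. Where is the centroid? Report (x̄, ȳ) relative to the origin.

x̄ = 71.63 cm, ȳ = 34.53 cm

plate: A = 140 × 70 = 9800.00, centroid at (70.00, 35.00).
hole: A = −π·15² = -706.86, centroid at (49.00, 41.00).
ΣA = 9093.14 cm², ΣAx̄ = 651363.94 cm³, ΣAȳ = 314018.81 cm³.
x̄ = 651363.94/9093.14 = 71.63 cm; ȳ = 314018.81/9093.14 = 34.53 cm.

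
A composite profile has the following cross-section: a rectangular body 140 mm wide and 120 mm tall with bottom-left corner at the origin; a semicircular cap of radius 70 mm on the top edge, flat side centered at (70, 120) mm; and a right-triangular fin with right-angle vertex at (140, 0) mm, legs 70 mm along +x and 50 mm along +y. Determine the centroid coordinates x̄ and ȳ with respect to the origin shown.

x̄ = 76.22 mm, ȳ = 83.42 mm

Part | A | x̄ᵢ | ȳᵢ | A·x̄ᵢ | A·ȳᵢ
rectangular body | 16800.00 | 70.00 | 60.00 | 1176000.00 | 1008000.00
semicircular top | 7696.90 | 70.00 | 149.71 | 538783.14 | 1152294.91
triangular fin | 1750.00 | 163.33 | 16.67 | 285833.33 | 29166.67
Σ | 26246.90 |  |  | 2000616.47 | 2189461.57
x̄ = 2000616.47 / 26246.90 = 76.22 mm
ȳ = 2189461.57 / 26246.90 = 83.42 mm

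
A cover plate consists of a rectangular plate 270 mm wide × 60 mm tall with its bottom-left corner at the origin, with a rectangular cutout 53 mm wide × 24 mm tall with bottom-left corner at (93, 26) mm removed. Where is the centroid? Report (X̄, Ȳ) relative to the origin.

X̄ = 136.32 mm, Ȳ = 29.32 mm

Part | A | x̄ᵢ | ȳᵢ | A·x̄ᵢ | A·ȳᵢ
plate | 16200.00 | 135.00 | 30.00 | 2187000.00 | 486000.00
hole | -1272.00 | 119.50 | 38.00 | -152004.00 | -48336.00
Σ | 14928.00 |  |  | 2034996.00 | 437664.00
X̄ = 2034996.00 / 14928.00 = 136.32 mm
Ȳ = 437664.00 / 14928.00 = 29.32 mm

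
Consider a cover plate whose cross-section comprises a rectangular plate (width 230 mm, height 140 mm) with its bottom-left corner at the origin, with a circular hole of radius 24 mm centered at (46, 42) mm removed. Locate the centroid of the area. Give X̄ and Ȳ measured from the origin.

X̄ = 119.11 mm, Ȳ = 71.67 mm

plate: A = 230 × 140 = 32200.00, centroid at (115.00, 70.00).
hole: A = −π·24² = -1809.56, centroid at (46.00, 42.00).
ΣA = 30390.44 mm²
ΣAX̄ = (32200.00)(115.00) + (-1809.56)(46.00) = 3619760.36 mm³
ΣAȲ = (32200.00)(70.00) + (-1809.56)(42.00) = 2177998.59 mm³
X̄ = 3619760.36 / 30390.44 = 119.11 mm
Ȳ = 2177998.59 / 30390.44 = 71.67 mm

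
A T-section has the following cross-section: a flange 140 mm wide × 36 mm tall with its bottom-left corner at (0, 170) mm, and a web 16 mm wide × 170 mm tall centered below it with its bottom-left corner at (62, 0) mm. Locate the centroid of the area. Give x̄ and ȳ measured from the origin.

Part | A | x̄ᵢ | ȳᵢ | A·x̄ᵢ | A·ȳᵢ
web | 2720.00 | 70.00 | 85.00 | 190400.00 | 231200.00
flange | 5040.00 | 70.00 | 188.00 | 352800.00 | 947520.00
Σ | 7760.00 |  |  | 543200.00 | 1178720.00
x̄ = 543200.00 / 7760.00 = 70.00 mm
ȳ = 1178720.00 / 7760.00 = 151.90 mm

x̄ = 70.00 mm, ȳ = 151.90 mm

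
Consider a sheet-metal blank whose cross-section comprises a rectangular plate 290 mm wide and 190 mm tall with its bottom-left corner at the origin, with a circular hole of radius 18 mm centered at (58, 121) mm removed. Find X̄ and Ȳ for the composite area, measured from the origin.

X̄ = 146.64 mm, Ȳ = 94.51 mm

plate: A = 290 × 190 = 55100.00, centroid at (145.00, 95.00).
hole: A = −π·18² = -1017.88, centroid at (58.00, 121.00).
ΣA = 54082.12 mm²
ΣAX̄ = (55100.00)(145.00) + (-1017.88)(58.00) = 7930463.19 mm³
ΣAȲ = (55100.00)(95.00) + (-1017.88)(121.00) = 5111337.00 mm³
X̄ = 7930463.19 / 54082.12 = 146.64 mm
Ȳ = 5111337.00 / 54082.12 = 94.51 mm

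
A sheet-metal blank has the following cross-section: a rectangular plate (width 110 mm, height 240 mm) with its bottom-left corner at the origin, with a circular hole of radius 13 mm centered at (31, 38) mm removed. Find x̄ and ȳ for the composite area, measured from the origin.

plate: A = 110 × 240 = 26400.00, centroid at (55.00, 120.00).
hole: A = −π·13² = -530.93, centroid at (31.00, 38.00).
ΣA = 25869.07 mm²
ΣAx̄ = (26400.00)(55.00) + (-530.93)(31.00) = 1435541.20 mm³
ΣAȳ = (26400.00)(120.00) + (-530.93)(38.00) = 3147824.69 mm³
x̄ = 1435541.20 / 25869.07 = 55.49 mm
ȳ = 3147824.69 / 25869.07 = 121.68 mm

x̄ = 55.49 mm, ȳ = 121.68 mm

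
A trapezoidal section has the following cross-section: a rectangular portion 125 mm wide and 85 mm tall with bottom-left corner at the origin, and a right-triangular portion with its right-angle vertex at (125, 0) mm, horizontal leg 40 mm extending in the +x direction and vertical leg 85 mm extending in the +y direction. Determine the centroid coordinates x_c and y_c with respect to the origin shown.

Part | A | x̄ᵢ | ȳᵢ | A·x̄ᵢ | A·ȳᵢ
rectangular portion | 10625.00 | 62.50 | 42.50 | 664062.50 | 451562.50
triangular portion | 1700.00 | 138.33 | 28.33 | 235166.67 | 48166.67
Σ | 12325.00 |  |  | 899229.17 | 499729.17
x_c = 899229.17 / 12325.00 = 72.96 mm
y_c = 499729.17 / 12325.00 = 40.55 mm

x_c = 72.96 mm, y_c = 40.55 mm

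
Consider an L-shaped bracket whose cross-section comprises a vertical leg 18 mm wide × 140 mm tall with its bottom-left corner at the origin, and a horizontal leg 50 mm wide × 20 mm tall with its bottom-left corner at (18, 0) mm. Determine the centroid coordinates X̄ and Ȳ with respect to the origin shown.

Part | A | x̄ᵢ | ȳᵢ | A·x̄ᵢ | A·ȳᵢ
vertical leg | 2520.00 | 9.00 | 70.00 | 22680.00 | 176400.00
horizontal leg | 1000.00 | 43.00 | 10.00 | 43000.00 | 10000.00
Σ | 3520.00 |  |  | 65680.00 | 186400.00
X̄ = 65680.00 / 3520.00 = 18.66 mm
Ȳ = 186400.00 / 3520.00 = 52.95 mm

X̄ = 18.66 mm, Ȳ = 52.95 mm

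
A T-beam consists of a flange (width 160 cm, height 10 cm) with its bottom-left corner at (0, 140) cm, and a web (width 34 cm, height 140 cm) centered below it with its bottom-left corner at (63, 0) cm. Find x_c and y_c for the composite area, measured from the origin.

x_c = 80.00 cm, y_c = 88.87 cm

web: A = 34 × 140 = 4760.00, centroid at (80.00, 70.00).
flange: A = 160 × 10 = 1600.00, centroid at (80.00, 145.00).
ΣA = 6360.00 cm², ΣAx_c = 508800.00 cm³, ΣAy_c = 565200.00 cm³.
x_c = 508800.00/6360.00 = 80.00 cm; y_c = 565200.00/6360.00 = 88.87 cm.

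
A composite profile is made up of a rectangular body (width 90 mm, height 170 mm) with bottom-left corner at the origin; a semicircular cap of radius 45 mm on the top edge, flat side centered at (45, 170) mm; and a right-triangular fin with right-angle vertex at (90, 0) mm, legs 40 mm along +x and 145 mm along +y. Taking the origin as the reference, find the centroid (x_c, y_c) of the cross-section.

x_c = 52.91 mm, y_c = 95.51 mm

Part | A | x̄ᵢ | ȳᵢ | A·x̄ᵢ | A·ȳᵢ
rectangular body | 15300.00 | 45.00 | 85.00 | 688500.00 | 1300500.00
semicircular top | 3180.86 | 45.00 | 189.10 | 143138.82 | 601496.64
triangular fin | 2900.00 | 103.33 | 48.33 | 299666.67 | 140166.67
Σ | 21380.86 |  |  | 1131305.48 | 2042163.30
x_c = 1131305.48 / 21380.86 = 52.91 mm
y_c = 2042163.30 / 21380.86 = 95.51 mm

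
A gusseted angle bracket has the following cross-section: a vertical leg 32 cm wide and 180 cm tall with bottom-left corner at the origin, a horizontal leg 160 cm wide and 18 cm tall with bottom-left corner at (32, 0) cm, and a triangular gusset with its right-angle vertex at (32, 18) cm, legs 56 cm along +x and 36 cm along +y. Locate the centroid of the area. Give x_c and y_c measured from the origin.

x_c = 48.28 cm, y_c = 59.55 cm

vertical leg: A = 32 × 180 = 5760.00, centroid at (16.00, 90.00).
horizontal leg: A = 160 × 18 = 2880.00, centroid at (112.00, 9.00).
gusset: A = ½·56·36 = 1008.00, centroid at (50.67, 30.00).
ΣA = 9648.00 cm²
ΣAx_c = (5760.00)(16.00) + (2880.00)(112.00) + (1008.00)(50.67) = 465792.00 cm³
ΣAy_c = (5760.00)(90.00) + (2880.00)(9.00) + (1008.00)(30.00) = 574560.00 cm³
x_c = 465792.00 / 9648.00 = 48.28 cm
y_c = 574560.00 / 9648.00 = 59.55 cm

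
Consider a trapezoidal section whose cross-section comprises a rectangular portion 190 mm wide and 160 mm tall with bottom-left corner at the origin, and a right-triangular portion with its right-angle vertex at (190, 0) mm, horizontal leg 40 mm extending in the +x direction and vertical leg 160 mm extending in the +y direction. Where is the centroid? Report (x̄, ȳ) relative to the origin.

x̄ = 105.32 mm, ȳ = 77.46 mm

Part | A | x̄ᵢ | ȳᵢ | A·x̄ᵢ | A·ȳᵢ
rectangular portion | 30400.00 | 95.00 | 80.00 | 2888000.00 | 2432000.00
triangular portion | 3200.00 | 203.33 | 53.33 | 650666.67 | 170666.67
Σ | 33600.00 |  |  | 3538666.67 | 2602666.67
x̄ = 3538666.67 / 33600.00 = 105.32 mm
ȳ = 2602666.67 / 33600.00 = 77.46 mm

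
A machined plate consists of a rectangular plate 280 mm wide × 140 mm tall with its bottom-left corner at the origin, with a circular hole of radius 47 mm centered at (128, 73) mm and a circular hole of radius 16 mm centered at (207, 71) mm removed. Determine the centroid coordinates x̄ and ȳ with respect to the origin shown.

plate: A = 280 × 140 = 39200.00, centroid at (140.00, 70.00).
hole 1: A = −π·47² = -6939.78, centroid at (128.00, 73.00).
hole 2: A = −π·16² = -804.25, centroid at (207.00, 71.00).
ΣA = 31455.97 mm²
ΣAx̄ = (39200.00)(140.00) + (-6939.78)(128.00) + (-804.25)(207.00) = 4433229.12 mm³
ΣAȳ = (39200.00)(70.00) + (-6939.78)(73.00) + (-804.25)(71.00) = 2180294.61 mm³
x̄ = 4433229.12 / 31455.97 = 140.93 mm
ȳ = 2180294.61 / 31455.97 = 69.31 mm

x̄ = 140.93 mm, ȳ = 69.31 mm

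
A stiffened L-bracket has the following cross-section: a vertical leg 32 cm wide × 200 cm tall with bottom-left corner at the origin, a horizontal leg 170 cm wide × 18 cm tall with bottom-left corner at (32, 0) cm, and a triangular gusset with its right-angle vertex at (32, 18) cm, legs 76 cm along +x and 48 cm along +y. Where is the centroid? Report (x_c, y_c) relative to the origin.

x_c = 50.07 cm, y_c = 64.65 cm

vertical leg: A = 32 × 200 = 6400.00, centroid at (16.00, 100.00).
horizontal leg: A = 170 × 18 = 3060.00, centroid at (117.00, 9.00).
gusset: A = ½·76·48 = 1824.00, centroid at (57.33, 34.00).
ΣA = 11284.00 cm²
ΣAx_c = (6400.00)(16.00) + (3060.00)(117.00) + (1824.00)(57.33) = 564996.00 cm³
ΣAy_c = (6400.00)(100.00) + (3060.00)(9.00) + (1824.00)(34.00) = 729556.00 cm³
x_c = 564996.00 / 11284.00 = 50.07 cm
y_c = 729556.00 / 11284.00 = 64.65 cm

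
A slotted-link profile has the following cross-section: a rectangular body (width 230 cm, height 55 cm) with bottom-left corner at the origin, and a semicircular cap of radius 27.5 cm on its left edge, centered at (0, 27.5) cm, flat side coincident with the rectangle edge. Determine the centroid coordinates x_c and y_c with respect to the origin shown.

x_c = 104.13 cm, y_c = 27.50 cm

Part | A | x̄ᵢ | ȳᵢ | A·x̄ᵢ | A·ȳᵢ
rectangular body | 12650.00 | 115.00 | 27.50 | 1454750.00 | 347875.00
semicircular end | 1187.91 | -11.67 | 27.50 | -13864.58 | 32667.65
Σ | 13837.91 |  |  | 1440885.42 | 380542.65
x_c = 1440885.42 / 13837.91 = 104.13 cm
y_c = 380542.65 / 13837.91 = 27.50 cm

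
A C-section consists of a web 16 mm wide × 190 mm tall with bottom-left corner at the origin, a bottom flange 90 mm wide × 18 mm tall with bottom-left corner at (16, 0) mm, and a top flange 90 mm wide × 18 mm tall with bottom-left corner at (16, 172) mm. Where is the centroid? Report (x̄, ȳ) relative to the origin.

x̄ = 35.34 mm, ȳ = 95.00 mm

web: A = 16 × 190 = 3040.00, centroid at (8.00, 95.00).
bottom flange: A = 90 × 18 = 1620.00, centroid at (61.00, 9.00).
top flange: A = 90 × 18 = 1620.00, centroid at (61.00, 181.00).
ΣA = 6280.00 mm²
ΣAx̄ = (3040.00)(8.00) + (1620.00)(61.00) + (1620.00)(61.00) = 221960.00 mm³
ΣAȳ = (3040.00)(95.00) + (1620.00)(9.00) + (1620.00)(181.00) = 596600.00 mm³
x̄ = 221960.00 / 6280.00 = 35.34 mm
ȳ = 596600.00 / 6280.00 = 95.00 mm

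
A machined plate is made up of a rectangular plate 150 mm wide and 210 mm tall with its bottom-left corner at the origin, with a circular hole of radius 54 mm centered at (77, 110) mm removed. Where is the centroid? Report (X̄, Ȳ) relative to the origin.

X̄ = 74.18 mm, Ȳ = 102.95 mm

Part | A | x̄ᵢ | ȳᵢ | A·x̄ᵢ | A·ȳᵢ
plate | 31500.00 | 75.00 | 105.00 | 2362500.00 | 3307500.00
hole | -9160.88 | 77.00 | 110.00 | -705388.08 | -1007697.26
Σ | 22339.12 |  |  | 1657111.92 | 2299802.74
X̄ = 1657111.92 / 22339.12 = 74.18 mm
Ȳ = 2299802.74 / 22339.12 = 102.95 mm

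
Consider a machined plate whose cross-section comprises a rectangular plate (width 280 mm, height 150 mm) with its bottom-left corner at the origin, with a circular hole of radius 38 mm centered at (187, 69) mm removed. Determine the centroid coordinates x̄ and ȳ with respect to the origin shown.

plate: A = 280 × 150 = 42000.00, centroid at (140.00, 75.00).
hole: A = −π·38² = -4536.46, centroid at (187.00, 69.00).
ΣA = 37463.54 mm², ΣAx̄ = 5031682.02 mm³, ΣAȳ = 2836984.27 mm³.
x̄ = 5031682.02/37463.54 = 134.31 mm; ȳ = 2836984.27/37463.54 = 75.73 mm.

x̄ = 134.31 mm, ȳ = 75.73 mm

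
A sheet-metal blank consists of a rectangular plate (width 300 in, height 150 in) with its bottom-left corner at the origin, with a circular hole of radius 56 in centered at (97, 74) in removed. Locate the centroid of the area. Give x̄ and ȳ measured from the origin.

x̄ = 164.86 in, ȳ = 75.28 in

plate: A = 300 × 150 = 45000.00, centroid at (150.00, 75.00).
hole: A = −π·56² = -9852.03, centroid at (97.00, 74.00).
ΣA = 35147.97 in², ΣAx̄ = 5794352.65 in³, ΣAȳ = 2645949.44 in³.
x̄ = 5794352.65/35147.97 = 164.86 in; ȳ = 2645949.44/35147.97 = 75.28 in.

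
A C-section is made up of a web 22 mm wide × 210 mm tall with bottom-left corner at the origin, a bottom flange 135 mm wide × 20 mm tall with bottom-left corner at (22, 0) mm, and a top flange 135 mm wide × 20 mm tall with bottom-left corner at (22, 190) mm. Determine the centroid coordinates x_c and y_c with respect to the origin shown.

Part | A | x̄ᵢ | ȳᵢ | A·x̄ᵢ | A·ȳᵢ
web | 4620.00 | 11.00 | 105.00 | 50820.00 | 485100.00
bottom flange | 2700.00 | 89.50 | 10.00 | 241650.00 | 27000.00
top flange | 2700.00 | 89.50 | 200.00 | 241650.00 | 540000.00
Σ | 10020.00 |  |  | 534120.00 | 1052100.00
x_c = 534120.00 / 10020.00 = 53.31 mm
y_c = 1052100.00 / 10020.00 = 105.00 mm

x_c = 53.31 mm, y_c = 105.00 mm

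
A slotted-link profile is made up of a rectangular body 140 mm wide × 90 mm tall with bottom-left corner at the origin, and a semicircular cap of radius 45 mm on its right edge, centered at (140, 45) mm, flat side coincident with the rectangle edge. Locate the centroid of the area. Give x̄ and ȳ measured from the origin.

x̄ = 87.96 mm, ȳ = 45.00 mm

Part | A | x̄ᵢ | ȳᵢ | A·x̄ᵢ | A·ȳᵢ
rectangular body | 12600.00 | 70.00 | 45.00 | 882000.00 | 567000.00
semicircular end | 3180.86 | 159.10 | 45.00 | 506070.76 | 143138.82
Σ | 15780.86 |  |  | 1388070.76 | 710138.82
x̄ = 1388070.76 / 15780.86 = 87.96 mm
ȳ = 710138.82 / 15780.86 = 45.00 mm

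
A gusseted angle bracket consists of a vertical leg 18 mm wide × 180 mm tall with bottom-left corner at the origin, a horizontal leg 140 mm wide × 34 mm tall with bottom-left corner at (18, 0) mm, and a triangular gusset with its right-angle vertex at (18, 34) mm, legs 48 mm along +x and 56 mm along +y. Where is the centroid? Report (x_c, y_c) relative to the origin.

x_c = 52.84 mm, y_c = 47.44 mm

vertical leg: A = 18 × 180 = 3240.00, centroid at (9.00, 90.00).
horizontal leg: A = 140 × 34 = 4760.00, centroid at (88.00, 17.00).
gusset: A = ½·48·56 = 1344.00, centroid at (34.00, 52.67).
ΣA = 9344.00 mm², ΣAx_c = 493736.00 mm³, ΣAy_c = 443304.00 mm³.
x_c = 493736.00/9344.00 = 52.84 mm; y_c = 443304.00/9344.00 = 47.44 mm.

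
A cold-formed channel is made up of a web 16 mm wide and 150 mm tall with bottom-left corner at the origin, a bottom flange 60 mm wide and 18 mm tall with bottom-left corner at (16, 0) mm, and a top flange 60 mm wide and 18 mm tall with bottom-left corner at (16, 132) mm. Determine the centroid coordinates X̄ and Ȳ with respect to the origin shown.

X̄ = 26.00 mm, Ȳ = 75.00 mm

web: A = 16 × 150 = 2400.00, centroid at (8.00, 75.00).
bottom flange: A = 60 × 18 = 1080.00, centroid at (46.00, 9.00).
top flange: A = 60 × 18 = 1080.00, centroid at (46.00, 141.00).
ΣA = 4560.00 mm²
ΣAX̄ = (2400.00)(8.00) + (1080.00)(46.00) + (1080.00)(46.00) = 118560.00 mm³
ΣAȲ = (2400.00)(75.00) + (1080.00)(9.00) + (1080.00)(141.00) = 342000.00 mm³
X̄ = 118560.00 / 4560.00 = 26.00 mm
Ȳ = 342000.00 / 4560.00 = 75.00 mm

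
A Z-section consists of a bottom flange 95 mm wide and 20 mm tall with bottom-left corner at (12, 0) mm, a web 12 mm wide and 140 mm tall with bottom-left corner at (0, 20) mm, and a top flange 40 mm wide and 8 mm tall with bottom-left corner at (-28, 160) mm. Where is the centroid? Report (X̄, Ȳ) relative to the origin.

bottom flange: A = 95 × 20 = 1900.00, centroid at (59.50, 10.00).
web: A = 12 × 140 = 1680.00, centroid at (6.00, 90.00).
top flange: A = 40 × 8 = 320.00, centroid at (-8.00, 164.00).
ΣA = 3900.00 mm²
ΣAX̄ = (1900.00)(59.50) + (1680.00)(6.00) + (320.00)(-8.00) = 120570.00 mm³
ΣAȲ = (1900.00)(10.00) + (1680.00)(90.00) + (320.00)(164.00) = 222680.00 mm³
X̄ = 120570.00 / 3900.00 = 30.92 mm
Ȳ = 222680.00 / 3900.00 = 57.10 mm

X̄ = 30.92 mm, Ȳ = 57.10 mm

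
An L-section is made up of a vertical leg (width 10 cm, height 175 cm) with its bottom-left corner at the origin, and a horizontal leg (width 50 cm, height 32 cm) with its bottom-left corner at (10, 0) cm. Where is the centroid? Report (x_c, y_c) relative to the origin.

vertical leg: A = 10 × 175 = 1750.00, centroid at (5.00, 87.50).
horizontal leg: A = 50 × 32 = 1600.00, centroid at (35.00, 16.00).
ΣA = 3350.00 cm²
ΣAx_c = (1750.00)(5.00) + (1600.00)(35.00) = 64750.00 cm³
ΣAy_c = (1750.00)(87.50) + (1600.00)(16.00) = 178725.00 cm³
x_c = 64750.00 / 3350.00 = 19.33 cm
y_c = 178725.00 / 3350.00 = 53.35 cm

x_c = 19.33 cm, y_c = 53.35 cm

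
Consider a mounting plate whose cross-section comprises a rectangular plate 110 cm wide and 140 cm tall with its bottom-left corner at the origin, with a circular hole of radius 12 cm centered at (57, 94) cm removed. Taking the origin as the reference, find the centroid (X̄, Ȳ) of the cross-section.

plate: A = 110 × 140 = 15400.00, centroid at (55.00, 70.00).
hole: A = −π·12² = -452.39, centroid at (57.00, 94.00).
ΣA = 14947.61 cm², ΣAX̄ = 821213.81 cm³, ΣAȲ = 1035475.40 cm³.
X̄ = 821213.81/14947.61 = 54.94 cm; Ȳ = 1035475.40/14947.61 = 69.27 cm.

X̄ = 54.94 cm, Ȳ = 69.27 cm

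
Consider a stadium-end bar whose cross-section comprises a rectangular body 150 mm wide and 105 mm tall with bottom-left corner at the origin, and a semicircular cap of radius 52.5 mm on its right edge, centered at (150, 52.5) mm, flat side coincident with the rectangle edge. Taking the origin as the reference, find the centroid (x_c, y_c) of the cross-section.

x_c = 95.98 mm, y_c = 52.50 mm

rectangular body: A = 150 × 105 = 15750.00, centroid at (75.00, 52.50).
semicircular end: A = ½π·52.5² = 4329.51, centroid at (172.28, 52.50).
ΣA = 20079.51 mm², ΣAx_c = 1927144.86 mm³, ΣAy_c = 1054174.14 mm³.
x_c = 1927144.86/20079.51 = 95.98 mm; y_c = 1054174.14/20079.51 = 52.50 mm.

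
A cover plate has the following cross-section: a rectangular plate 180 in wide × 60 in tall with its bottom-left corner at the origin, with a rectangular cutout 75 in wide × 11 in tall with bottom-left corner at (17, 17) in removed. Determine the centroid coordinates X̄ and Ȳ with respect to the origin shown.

X̄ = 92.94 in, Ȳ = 30.62 in

plate: A = 180 × 60 = 10800.00, centroid at (90.00, 30.00).
hole: A = −(75 × 11) = -825.00, centroid at (54.50, 22.50).
ΣA = 9975.00 in², ΣAX̄ = 927037.50 in³, ΣAȲ = 305437.50 in³.
X̄ = 927037.50/9975.00 = 92.94 in; Ȳ = 305437.50/9975.00 = 30.62 in.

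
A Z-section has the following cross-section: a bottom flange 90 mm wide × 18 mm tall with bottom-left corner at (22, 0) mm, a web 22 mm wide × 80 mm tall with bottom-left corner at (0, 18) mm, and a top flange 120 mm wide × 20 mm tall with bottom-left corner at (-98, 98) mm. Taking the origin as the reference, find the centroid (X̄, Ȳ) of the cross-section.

X̄ = 6.35 mm, Ȳ = 65.03 mm

Part | A | x̄ᵢ | ȳᵢ | A·x̄ᵢ | A·ȳᵢ
bottom flange | 1620.00 | 67.00 | 9.00 | 108540.00 | 14580.00
web | 1760.00 | 11.00 | 58.00 | 19360.00 | 102080.00
top flange | 2400.00 | -38.00 | 108.00 | -91200.00 | 259200.00
Σ | 5780.00 |  |  | 36700.00 | 375860.00
X̄ = 36700.00 / 5780.00 = 6.35 mm
Ȳ = 375860.00 / 5780.00 = 65.03 mm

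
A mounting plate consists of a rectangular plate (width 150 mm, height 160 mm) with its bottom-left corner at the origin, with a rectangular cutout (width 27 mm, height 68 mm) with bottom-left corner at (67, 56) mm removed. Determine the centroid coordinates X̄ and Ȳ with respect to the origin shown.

X̄ = 74.54 mm, Ȳ = 79.17 mm

Part | A | x̄ᵢ | ȳᵢ | A·x̄ᵢ | A·ȳᵢ
plate | 24000.00 | 75.00 | 80.00 | 1800000.00 | 1920000.00
hole | -1836.00 | 80.50 | 90.00 | -147798.00 | -165240.00
Σ | 22164.00 |  |  | 1652202.00 | 1754760.00
X̄ = 1652202.00 / 22164.00 = 74.54 mm
Ȳ = 1754760.00 / 22164.00 = 79.17 mm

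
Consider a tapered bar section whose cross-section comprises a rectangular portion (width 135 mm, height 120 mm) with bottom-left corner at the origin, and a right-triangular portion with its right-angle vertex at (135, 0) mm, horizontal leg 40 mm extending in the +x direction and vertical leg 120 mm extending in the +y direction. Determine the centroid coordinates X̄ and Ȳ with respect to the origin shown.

rectangular portion: A = 135 × 120 = 16200.00, centroid at (67.50, 60.00).
triangular portion: A = ½·40·120 = 2400.00, centroid at (148.33, 40.00).
ΣA = 18600.00 mm², ΣAX̄ = 1449500.00 mm³, ΣAȲ = 1068000.00 mm³.
X̄ = 1449500.00/18600.00 = 77.93 mm; Ȳ = 1068000.00/18600.00 = 57.42 mm.

X̄ = 77.93 mm, Ȳ = 57.42 mm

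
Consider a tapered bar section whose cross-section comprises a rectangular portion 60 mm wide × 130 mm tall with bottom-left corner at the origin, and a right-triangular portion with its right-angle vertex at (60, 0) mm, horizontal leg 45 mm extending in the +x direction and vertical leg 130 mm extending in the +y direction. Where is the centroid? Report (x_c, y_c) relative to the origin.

rectangular portion: A = 60 × 130 = 7800.00, centroid at (30.00, 65.00).
triangular portion: A = ½·45·130 = 2925.00, centroid at (75.00, 43.33).
ΣA = 10725.00 mm²
ΣAx_c = (7800.00)(30.00) + (2925.00)(75.00) = 453375.00 mm³
ΣAy_c = (7800.00)(65.00) + (2925.00)(43.33) = 633750.00 mm³
x_c = 453375.00 / 10725.00 = 42.27 mm
y_c = 633750.00 / 10725.00 = 59.09 mm

x_c = 42.27 mm, y_c = 59.09 mm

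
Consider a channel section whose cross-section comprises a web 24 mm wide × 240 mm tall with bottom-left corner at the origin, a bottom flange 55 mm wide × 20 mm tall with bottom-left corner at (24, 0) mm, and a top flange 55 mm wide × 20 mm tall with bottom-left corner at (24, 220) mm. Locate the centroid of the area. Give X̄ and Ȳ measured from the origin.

X̄ = 22.92 mm, Ȳ = 120.00 mm

web: A = 24 × 240 = 5760.00, centroid at (12.00, 120.00).
bottom flange: A = 55 × 20 = 1100.00, centroid at (51.50, 10.00).
top flange: A = 55 × 20 = 1100.00, centroid at (51.50, 230.00).
ΣA = 7960.00 mm²
ΣAX̄ = (5760.00)(12.00) + (1100.00)(51.50) + (1100.00)(51.50) = 182420.00 mm³
ΣAȲ = (5760.00)(120.00) + (1100.00)(10.00) + (1100.00)(230.00) = 955200.00 mm³
X̄ = 182420.00 / 7960.00 = 22.92 mm
Ȳ = 955200.00 / 7960.00 = 120.00 mm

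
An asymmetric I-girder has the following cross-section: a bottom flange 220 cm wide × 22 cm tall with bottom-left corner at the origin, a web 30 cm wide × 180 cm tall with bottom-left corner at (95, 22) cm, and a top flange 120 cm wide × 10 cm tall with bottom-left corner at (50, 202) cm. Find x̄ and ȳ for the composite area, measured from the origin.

Part | A | x̄ᵢ | ȳᵢ | A·x̄ᵢ | A·ȳᵢ
bottom flange | 4840.00 | 110.00 | 11.00 | 532400.00 | 53240.00
web | 5400.00 | 110.00 | 112.00 | 594000.00 | 604800.00
top flange | 1200.00 | 110.00 | 207.00 | 132000.00 | 248400.00
Σ | 11440.00 |  |  | 1258400.00 | 906440.00
x̄ = 1258400.00 / 11440.00 = 110.00 cm
ȳ = 906440.00 / 11440.00 = 79.23 cm

x̄ = 110.00 cm, ȳ = 79.23 cm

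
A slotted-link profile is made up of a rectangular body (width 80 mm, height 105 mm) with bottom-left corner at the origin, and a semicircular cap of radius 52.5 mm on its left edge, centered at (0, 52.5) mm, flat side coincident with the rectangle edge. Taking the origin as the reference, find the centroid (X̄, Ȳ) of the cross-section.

X̄ = 18.82 mm, Ȳ = 52.50 mm

rectangular body: A = 80 × 105 = 8400.00, centroid at (40.00, 52.50).
semicircular end: A = ½π·52.5² = 4329.51, centroid at (-22.28, 52.50).
ΣA = 12729.51 mm²
ΣAX̄ = (8400.00)(40.00) + (4329.51)(-22.28) = 239531.25 mm³
ΣAȲ = (8400.00)(52.50) + (4329.51)(52.50) = 668299.14 mm³
X̄ = 239531.25 / 12729.51 = 18.82 mm
Ȳ = 668299.14 / 12729.51 = 52.50 mm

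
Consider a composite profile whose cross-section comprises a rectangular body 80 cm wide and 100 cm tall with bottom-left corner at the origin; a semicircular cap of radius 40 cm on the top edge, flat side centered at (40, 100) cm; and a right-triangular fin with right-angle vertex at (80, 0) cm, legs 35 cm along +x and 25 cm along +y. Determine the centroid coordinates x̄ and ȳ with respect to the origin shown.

rectangular body: A = 80 × 100 = 8000.00, centroid at (40.00, 50.00).
semicircular top: A = ½π·40² = 2513.27, centroid at (40.00, 116.98).
triangular fin: A = ½·35·25 = 437.50, centroid at (91.67, 8.33).
ΣA = 10950.77 cm², ΣAx̄ = 460635.13 cm³, ΣAȳ = 697639.91 cm³.
x̄ = 460635.13/10950.77 = 42.06 cm; ȳ = 697639.91/10950.77 = 63.71 cm.

x̄ = 42.06 cm, ȳ = 63.71 cm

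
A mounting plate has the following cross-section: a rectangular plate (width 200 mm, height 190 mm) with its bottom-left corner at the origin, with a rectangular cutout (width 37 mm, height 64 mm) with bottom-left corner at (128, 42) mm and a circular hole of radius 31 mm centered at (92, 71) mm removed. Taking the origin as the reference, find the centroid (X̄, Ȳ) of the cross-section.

X̄ = 97.36 mm, Ȳ = 98.75 mm

plate: A = 200 × 190 = 38000.00, centroid at (100.00, 95.00).
hole 1: A = −(37 × 64) = -2368.00, centroid at (146.50, 74.00).
hole 2: A = −π·31² = -3019.07, centroid at (92.00, 71.00).
ΣA = 32612.93 mm²
ΣAX̄ = (38000.00)(100.00) + (-2368.00)(146.50) + (-3019.07)(92.00) = 3175333.51 mm³
ΣAȲ = (38000.00)(95.00) + (-2368.00)(74.00) + (-3019.07)(71.00) = 3220413.99 mm³
X̄ = 3175333.51 / 32612.93 = 97.36 mm
Ȳ = 3220413.99 / 32612.93 = 98.75 mm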